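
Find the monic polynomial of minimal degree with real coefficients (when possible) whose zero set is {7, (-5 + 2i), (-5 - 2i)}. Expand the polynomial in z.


The polynomial is p(z) = ∏_{α ∈ S} (z − α), where S = {7, (-5 + 2i), (-5 - 2i)}.
Expanding the product yields: p(z) = z^3 + 3·z^2 -41·z -203.
Note conjugate pairs combine to real quadratics: (z − (-5+2i))(z − (-5−2i)) = z² + 10z + 29.
The resulting polynomial has degree 3 and real coefficients as required.

p(z) = z^3 + 3·z^2 -41·z -203.


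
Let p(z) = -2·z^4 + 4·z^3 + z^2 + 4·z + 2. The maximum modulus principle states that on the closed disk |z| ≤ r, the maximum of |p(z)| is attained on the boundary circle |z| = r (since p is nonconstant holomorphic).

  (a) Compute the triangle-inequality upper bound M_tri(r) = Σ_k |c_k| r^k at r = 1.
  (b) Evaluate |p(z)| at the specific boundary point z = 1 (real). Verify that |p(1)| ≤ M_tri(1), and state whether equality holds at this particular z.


Coefficients: c_0 = 2, c_1 = 4, c_2 = 1, c_3 = 4, c_4 = -2. Radius r = 1.
Part (a). Triangle bound: M_tri(r) = Σ_k |c_k| r^k
  = |2|·1^0 + |4|·1^1 + |1|·1^2 + |4|·1^3 + |-2|·1^4
  = 2 + 4 + 1 + 4 + 2 = 13.
This bounds M(r) := max_{|z|=r} |p(z)| from above; equality holds iff all terms c_k z^k can be made to align in phase at a single z on |z|=r.
Part (b). At z = 1 (real, on the circle |z| = r):
  p(1) = (2)·1^0 + (4)·1^1 + (1)·1^2 + (4)·1^3 + (-2)·1^4 = 9.
  |p(1)| = 9.
Check: |p(1)| = 9 ≤ 13 = M_tri(1). ✓ Equality does not hold at z = 1 (the coefficients have mixed signs, so the terms do not all align in phase there).

M_tri(1) = 13; |p(1)| = 9; equality at z=1: no.


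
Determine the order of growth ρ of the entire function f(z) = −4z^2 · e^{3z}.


M(r) = max_{|z|=r} |-4|·|z|^2·|e^{3z}| = 4·r^2 · e^{3r^1} (the factors attain their maxima compatibly on |z|=r). Then log M(r) = log 4 + 2·log r + 3r^1, dominated by the last term, so log log M(r) ~ 1·log r. The polynomial factor -4z^2 contributes only a log r term and does not affect the order. ρ = 1.
Therefore ρ = 1.

Order ρ = 1.


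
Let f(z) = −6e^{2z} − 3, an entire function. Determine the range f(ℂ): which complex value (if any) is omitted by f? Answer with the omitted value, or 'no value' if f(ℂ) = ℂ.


Little Picard bounds the complement of f(ℂ) to at most one point.
e^{2z} is never zero on ℂ, so -6·e^{2z} takes every value in ℂ ∖ {0}. Adding -3 shifts the range to ℂ ∖ {-3}. Thus f omits exactly the value -3.

Omitted value: -3.


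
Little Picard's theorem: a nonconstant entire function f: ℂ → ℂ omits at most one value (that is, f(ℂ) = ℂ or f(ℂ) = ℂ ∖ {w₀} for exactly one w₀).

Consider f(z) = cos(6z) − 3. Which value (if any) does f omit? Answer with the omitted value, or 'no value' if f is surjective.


Little Picard bounds the complement of f(ℂ) to at most one point.
cos is entire and surjective onto ℂ: for every w ∈ ℂ, cos(ζ) = w has a solution ζ ∈ ℂ (e.g., via the complex inverse arccos). With ζ = 6z this gives z = ζ/(6). Then 1·cos(6z) takes every value in 1·ℂ = ℂ, and adding -3 is a bijection of ℂ. So f is surjective and omits no value. (Note: only on the real line is cos bounded by [−1, 1].)

Omitted value: no value.


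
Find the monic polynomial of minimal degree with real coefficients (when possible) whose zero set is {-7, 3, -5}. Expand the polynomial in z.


The polynomial is p(z) = ∏_{α ∈ S} (z − α), where S = {-7, 3, -5}.
Expanding the product yields: p(z) = z^3 + 9·z^2 -z -105.
The resulting polynomial has degree 3 and real coefficients as required.

p(z) = z^3 + 9·z^2 -z -105.


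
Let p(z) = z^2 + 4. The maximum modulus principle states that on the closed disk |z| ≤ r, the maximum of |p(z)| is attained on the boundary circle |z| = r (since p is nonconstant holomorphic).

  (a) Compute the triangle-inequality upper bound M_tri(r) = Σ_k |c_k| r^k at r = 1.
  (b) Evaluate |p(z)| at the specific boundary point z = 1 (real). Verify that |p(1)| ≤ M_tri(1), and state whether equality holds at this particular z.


Coefficients: c_0 = 4, c_1 = 0, c_2 = 1. Radius r = 1.
Part (a). Triangle bound: M_tri(r) = Σ_k |c_k| r^k
  = |4|·1^0 + |0|·1^1 + |1|·1^2
  = 4 + 0 + 1 = 5.
This bounds M(r) := max_{|z|=r} |p(z)| from above; equality holds iff all terms c_k z^k can be made to align in phase at a single z on |z|=r.
Part (b). At z = 1 (real, on the circle |z| = r):
  p(1) = (4)·1^0 + (0)·1^1 + (1)·1^2 = 5.
  |p(1)| = 5.
Since all nonzero coefficients share the same sign, |p(1)| = 5 = M_tri(1); the triangle bound is attained at z = 1, so in fact M(r) = 5.

M_tri(1) = 5; |p(1)| = 5; equality at z=1: yes.


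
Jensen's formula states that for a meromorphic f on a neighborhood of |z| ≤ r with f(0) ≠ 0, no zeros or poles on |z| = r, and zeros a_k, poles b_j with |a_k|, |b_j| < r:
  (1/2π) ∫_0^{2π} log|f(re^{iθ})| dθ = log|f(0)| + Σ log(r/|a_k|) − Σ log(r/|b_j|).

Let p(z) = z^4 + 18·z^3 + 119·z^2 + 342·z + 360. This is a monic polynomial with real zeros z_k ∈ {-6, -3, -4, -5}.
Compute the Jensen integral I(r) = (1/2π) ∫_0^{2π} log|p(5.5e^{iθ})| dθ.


Zeros: -6, -5, -4, -3; r = 5.5.
Inside |z| < r: -5, -4, -3. Outside (|z| ≥ r): -6.
p(0) = 360, so log|p(0)| = log(360) = 5.8861.
Apply Jensen: I(r) = log|p(0)| + Σ_k log(r/|z_k|), summed over zeros inside |z| < r.
  log(r/|z_k|) for z_k = -3: log(5.5/3) = 0.6061
  log(r/|z_k|) for z_k = -4: log(5.5/4) = 0.3185
  log(r/|z_k|) for z_k = -5: log(5.5/5) = 0.0953
  Outside zeros (-6) contribute nothing to the Jensen sum.
Sum over inside zeros: 1.0199.
I(r) = log|p(0)| + (inside sum) = 5.8861 + 1.0199 = 6.9060.
Note: since some zeros are outside |z| ≤ r, the simplified n·log(r) form does NOT apply — only the inside zeros contribute.

I(r) ≈ 6.9060.


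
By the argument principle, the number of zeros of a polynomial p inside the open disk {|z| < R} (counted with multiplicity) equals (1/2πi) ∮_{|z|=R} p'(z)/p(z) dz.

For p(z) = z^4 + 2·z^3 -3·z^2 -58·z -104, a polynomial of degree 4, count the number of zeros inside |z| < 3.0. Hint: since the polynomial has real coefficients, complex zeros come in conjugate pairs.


The zeros of p are: -2, 4, (-2 + 3i), (-2 - 3i).
Their magnitudes are: 2, 4, 3.606, 3.606.
Zeros with |z| < R = 3.0: -2.
Count = 1.
By the argument principle, (1/2πi) ∮_{|z|=R} p'(z)/p(z) dz equals exactly this count.

Number of zeros inside |z| < 3.0: 1.


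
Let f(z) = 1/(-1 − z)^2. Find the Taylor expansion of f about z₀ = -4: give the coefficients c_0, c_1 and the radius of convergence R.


Let w = z − z₀, so z = z₀ + w.
Then -1 − z = -1 − (z₀ + w) = (-1 − z₀) − w = 3 − w.
f(z) = 1/(3 − w)^2 = (1/(3)^2) · (1 − w/(3))^{−2}.
By the binomial series (1−u)^{−2} = Σ_{n≥0} C(n+1, 1) u^n for |u|<1, with u = w/(3):
  c_n = C(n+1, 1) / (3)^(n+2).
  c_0 = 1/(3)^2 = 1/9.
  c_1 = 2/(3)^3 = 2/27.
The series is valid for |w/d| < 1, i.e. |z − z₀| < |d|.
Radius of convergence: R = |-1 − z₀| = |3| = 3 (distance from z₀ to the singularity z = -1).

c_0 = 1/9, c_1 = 2/27; R = 3.


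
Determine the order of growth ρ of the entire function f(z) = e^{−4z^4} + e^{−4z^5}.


Each summand is entire of order 4 and 5 respectively (as in the single-exponential case). The order of a sum is at most the max of the orders, so ρ ≤ 5. For the lower bound: on |z|=r choose arg z so that -4z^5 is real positive; then |e^{-4z^5}| = e^{4r^5} while |e^{-4z^4}| ≤ e^{4r^4} = o(e^{4r^5}). So |f| ≥ e^{4r^5}(1 − o(1)) and ρ ≥ 5. Hence ρ = max(4, 5) = 5.
Therefore ρ = 5.

Order ρ = 5.


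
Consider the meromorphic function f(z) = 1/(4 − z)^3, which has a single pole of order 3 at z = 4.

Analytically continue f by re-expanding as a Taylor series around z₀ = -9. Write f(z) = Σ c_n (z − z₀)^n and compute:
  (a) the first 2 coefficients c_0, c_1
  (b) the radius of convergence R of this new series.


Let w = z − z₀, so z = z₀ + w.
Then 4 − z = 4 − (z₀ + w) = (4 − z₀) − w = 13 − w.
f(z) = 1/(13 − w)^3 = (1/(13)^3) · (1 − w/(13))^{−3}.
By the binomial series (1−u)^{−3} = Σ_{n≥0} C(n+2, 2) u^n for |u|<1, with u = w/(13):
  c_n = C(n+2, 2) / (13)^(n+3).
  c_0 = 1/(13)^3 = 1/2197.
  c_1 = 3/(13)^4 = 3/28561.
The series is valid for |w/d| < 1, i.e. |z − z₀| < |d|.
Radius of convergence: R = |4 − z₀| = |13| = 13 (distance from z₀ to the singularity z = 4).

c_0 = 1/2197, c_1 = 3/28561; R = 13.


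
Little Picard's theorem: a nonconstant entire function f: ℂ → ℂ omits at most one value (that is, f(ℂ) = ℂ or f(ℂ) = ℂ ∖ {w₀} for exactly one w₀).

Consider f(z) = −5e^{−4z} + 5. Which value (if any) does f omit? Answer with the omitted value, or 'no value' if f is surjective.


Little Picard bounds the complement of f(ℂ) to at most one point.
e^{−4z} is never zero on ℂ, so -5·e^{−4z} takes every value in ℂ ∖ {0}. Adding 5 shifts the range to ℂ ∖ {5}. Thus f omits exactly the value 5.

Omitted value: 5.


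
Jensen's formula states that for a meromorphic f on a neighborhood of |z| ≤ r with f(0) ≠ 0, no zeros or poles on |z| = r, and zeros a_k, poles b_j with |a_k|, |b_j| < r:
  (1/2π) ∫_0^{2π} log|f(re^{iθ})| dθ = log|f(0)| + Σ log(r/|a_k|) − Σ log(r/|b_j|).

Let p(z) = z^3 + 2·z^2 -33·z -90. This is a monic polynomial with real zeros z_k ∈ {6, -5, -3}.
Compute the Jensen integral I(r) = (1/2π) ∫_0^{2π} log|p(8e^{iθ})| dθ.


Zeros: -5, -3, 6; r = 8.
Inside |z| < r: -5, -3, 6. Outside (|z| ≥ r): ∅.
p(0) = -90, so log|p(0)| = log(90) = 4.4998.
Apply Jensen: I(r) = log|p(0)| + Σ_k log(r/|z_k|), summed over zeros inside |z| < r.
  log(r/|z_k|) for z_k = 6: log(8/6) = 0.2877
  log(r/|z_k|) for z_k = -5: log(8/5) = 0.4700
  log(r/|z_k|) for z_k = -3: log(8/3) = 0.9808
Sum over inside zeros: 1.7385.
I(r) = log|p(0)| + (inside sum) = 4.4998 + 1.7385 = 6.2383.
Closed form (all zeros inside, monic): I(r) = n·log(r) = 3·log(8) = 6.2383. ✓

I(r) ≈ 6.2383.


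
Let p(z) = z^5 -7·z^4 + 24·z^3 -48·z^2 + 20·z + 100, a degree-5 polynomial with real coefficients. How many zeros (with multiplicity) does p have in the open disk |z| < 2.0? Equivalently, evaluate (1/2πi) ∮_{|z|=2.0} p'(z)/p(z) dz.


The zeros of p are: (1 + 3i), (1 - 3i), -1, (3 + 1i), (3 - 1i).
Their magnitudes are: 3.162, 3.162, 1, 3.162, 3.162.
Zeros with |z| < R = 2.0: -1.
Count = 1.
By the argument principle, (1/2πi) ∮_{|z|=R} p'(z)/p(z) dz equals exactly this count.

Number of zeros inside |z| < 2.0: 1.


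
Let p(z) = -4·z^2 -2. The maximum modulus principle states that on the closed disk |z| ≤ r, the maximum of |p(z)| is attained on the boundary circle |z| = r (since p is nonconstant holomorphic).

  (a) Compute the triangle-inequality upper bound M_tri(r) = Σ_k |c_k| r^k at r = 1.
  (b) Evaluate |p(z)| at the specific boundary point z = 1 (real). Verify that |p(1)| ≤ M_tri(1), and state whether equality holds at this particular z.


Coefficients: c_0 = -2, c_1 = 0, c_2 = -4. Radius r = 1.
Part (a). Triangle bound: M_tri(r) = Σ_k |c_k| r^k
  = |-2|·1^0 + |0|·1^1 + |-4|·1^2
  = 2 + 0 + 4 = 6.
This bounds M(r) := max_{|z|=r} |p(z)| from above; equality holds iff all terms c_k z^k can be made to align in phase at a single z on |z|=r.
Part (b). At z = 1 (real, on the circle |z| = r):
  p(1) = (-2)·1^0 + (0)·1^1 + (-4)·1^2 = -6.
  |p(1)| = 6.
Since all nonzero coefficients share the same sign, |p(1)| = 6 = M_tri(1); the triangle bound is attained at z = 1, so in fact M(r) = 6.

M_tri(1) = 6; |p(1)| = 6; equality at z=1: yes.


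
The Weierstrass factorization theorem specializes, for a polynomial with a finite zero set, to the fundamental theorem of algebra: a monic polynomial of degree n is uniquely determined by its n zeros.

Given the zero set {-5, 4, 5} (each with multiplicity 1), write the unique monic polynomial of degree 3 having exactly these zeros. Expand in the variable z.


The polynomial is p(z) = ∏_{α ∈ S} (z − α), where S = {-5, 4, 5}.
Expanding the product yields: p(z) = z^3 -4·z^2 -25·z + 100.
The resulting polynomial has degree 3 and real coefficients as required.

p(z) = z^3 -4·z^2 -25·z + 100.


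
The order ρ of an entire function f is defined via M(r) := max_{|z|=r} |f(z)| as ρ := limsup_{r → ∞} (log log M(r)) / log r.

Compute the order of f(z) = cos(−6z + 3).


cos(w) is a linear combination of e^{iw} and e^{−iw} (or e^w, e^{−w} in the hyperbolic case), so |cos(w)| ≤ e^{|w|}. With w = −6z + 3, |w| ≤ 6|z| + 3 = 6r + 3 on |z| = r, giving M(r) ≤ e^{6r + 3}, so ρ ≤ 1. On a suitable ray (z = it for sin/cos; z = t for sinh/cosh, t real → ∞), |cos(−6z + 3)| grows like e^{6|t|}/2, so ρ ≥ 1. Hence ρ = 1.
Therefore ρ = 1.

Order ρ = 1.


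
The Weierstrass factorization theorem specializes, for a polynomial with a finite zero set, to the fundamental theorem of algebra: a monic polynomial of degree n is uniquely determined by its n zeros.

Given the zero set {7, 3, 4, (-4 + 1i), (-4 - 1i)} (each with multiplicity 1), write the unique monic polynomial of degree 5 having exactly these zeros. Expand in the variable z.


The polynomial is p(z) = ∏_{α ∈ S} (z − α), where S = {7, 3, 4, (-4 + 1i), (-4 - 1i)}.
Expanding the product yields: p(z) = z^5 -6·z^4 -34·z^3 + 166·z^2 + 365·z -1428.
Note conjugate pairs combine to real quadratics: (z − (-4+1i))(z − (-4−1i)) = z² + 8z + 17.
The resulting polynomial has degree 5 and real coefficients as required.

p(z) = z^5 -6·z^4 -34·z^3 + 166·z^2 + 365·z -1428.


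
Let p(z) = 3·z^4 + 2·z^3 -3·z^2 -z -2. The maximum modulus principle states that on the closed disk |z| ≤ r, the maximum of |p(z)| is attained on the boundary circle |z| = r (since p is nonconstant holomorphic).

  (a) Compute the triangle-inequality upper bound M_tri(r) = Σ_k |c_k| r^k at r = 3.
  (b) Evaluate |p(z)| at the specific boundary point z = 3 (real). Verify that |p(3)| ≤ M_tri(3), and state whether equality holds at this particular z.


Coefficients: c_0 = -2, c_1 = -1, c_2 = -3, c_3 = 2, c_4 = 3. Radius r = 3.
Part (a). Triangle bound: M_tri(r) = Σ_k |c_k| r^k
  = |-2|·3^0 + |-1|·3^1 + |-3|·3^2 + |2|·3^3 + |3|·3^4
  = 2 + 3 + 27 + 54 + 243 = 329.
This bounds M(r) := max_{|z|=r} |p(z)| from above; equality holds iff all terms c_k z^k can be made to align in phase at a single z on |z|=r.
Part (b). At z = 3 (real, on the circle |z| = r):
  p(3) = (-2)·3^0 + (-1)·3^1 + (-3)·3^2 + (2)·3^3 + (3)·3^4 = 265.
  |p(3)| = 265.
Check: |p(3)| = 265 ≤ 329 = M_tri(3). ✓ Equality does not hold at z = 3 (the coefficients have mixed signs, so the terms do not all align in phase there).

M_tri(3) = 329; |p(3)| = 265; equality at z=3: no.


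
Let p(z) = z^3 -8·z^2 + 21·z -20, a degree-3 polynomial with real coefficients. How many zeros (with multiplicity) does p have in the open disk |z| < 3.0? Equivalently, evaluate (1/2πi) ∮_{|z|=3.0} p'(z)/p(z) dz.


The zeros of p are: 4, (2 + 1i), (2 - 1i).
Their magnitudes are: 4, 2.236, 2.236.
Zeros with |z| < R = 3.0: (2 + 1i), (2 - 1i).
Count = 2.
By the argument principle, (1/2πi) ∮_{|z|=R} p'(z)/p(z) dz equals exactly this count.

Number of zeros inside |z| < 3.0: 2.


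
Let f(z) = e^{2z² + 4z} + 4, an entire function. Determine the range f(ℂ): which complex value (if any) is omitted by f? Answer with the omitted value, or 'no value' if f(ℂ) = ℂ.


Little Picard bounds the complement of f(ℂ) to at most one point.
The exponent g(z) = 2z² + 4z is a nonconstant polynomial, hence surjective onto ℂ. So e^{g(z)} takes every value in {e^w : w ∈ ℂ} = ℂ ∖ {0}. Adding 4 shifts the range to ℂ ∖ {4}. f omits exactly 4.

Omitted value: 4.


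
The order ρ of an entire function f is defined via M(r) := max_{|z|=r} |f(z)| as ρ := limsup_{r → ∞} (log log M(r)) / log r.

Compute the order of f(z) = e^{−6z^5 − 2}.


|e^{−6z^5 − 2}| = e^{Re(-6·z^5) + -2} ≤ e^{6|z|^5 + -2} = e^{6r^5 + -2} on |z| = r, so ρ ≤ 5. Choosing z on |z|=r so that -6·z^5 is real positive (always possible by picking arg z appropriately) gives |f(z)| = e^{6r^5 + -2}, matching the bound. The additive constant -2 does not affect log log M(r) ~ 5·log r. Hence ρ = 5.
Therefore ρ = 5.

Order ρ = 5.


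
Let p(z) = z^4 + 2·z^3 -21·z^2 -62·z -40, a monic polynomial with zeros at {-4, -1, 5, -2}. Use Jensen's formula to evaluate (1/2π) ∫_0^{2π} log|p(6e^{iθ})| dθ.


Zeros: -4, -2, -1, 5; r = 6.
Inside |z| < r: -4, -2, -1, 5. Outside (|z| ≥ r): ∅.
p(0) = -40, so log|p(0)| = log(40) = 3.6889.
Apply Jensen: I(r) = log|p(0)| + Σ_k log(r/|z_k|), summed over zeros inside |z| < r.
  log(r/|z_k|) for z_k = -4: log(6/4) = 0.4055
  log(r/|z_k|) for z_k = -1: log(6/1) = 1.7918
  log(r/|z_k|) for z_k = 5: log(6/5) = 0.1823
  log(r/|z_k|) for z_k = -2: log(6/2) = 1.0986
Sum over inside zeros: 3.4782.
I(r) = log|p(0)| + (inside sum) = 3.6889 + 3.4782 = 7.1670.
Closed form (all zeros inside, monic): I(r) = n·log(r) = 4·log(6) = 7.1670. ✓

I(r) ≈ 7.1670.


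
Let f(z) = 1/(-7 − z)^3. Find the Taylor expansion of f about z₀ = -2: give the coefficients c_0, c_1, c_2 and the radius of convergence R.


Let w = z − z₀, so z = z₀ + w.
Then -7 − z = -7 − (z₀ + w) = (-7 − z₀) − w = -5 − w.
f(z) = 1/(-5 − w)^3 = (1/(-5)^3) · (1 − w/(-5))^{−3}.
By the binomial series (1−u)^{−3} = Σ_{n≥0} C(n+2, 2) u^n for |u|<1, with u = w/(-5):
  c_n = C(n+2, 2) / (-5)^(n+3).
  c_0 = 1/(-5)^3 = -1/125.
  c_1 = 3/(-5)^4 = 3/625.
  c_2 = 6/(-5)^5 = -6/3125.
The series is valid for |w/d| < 1, i.e. |z − z₀| < |d|.
Radius of convergence: R = |-7 − z₀| = |-5| = 5 (distance from z₀ to the singularity z = -7).

c_0 = -1/125, c_1 = 3/625, c_2 = -6/3125; R = 5.


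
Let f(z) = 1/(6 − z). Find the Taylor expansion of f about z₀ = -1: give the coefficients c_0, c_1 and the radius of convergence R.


Let w = z − z₀, so z = z₀ + w.
Then 6 − z = 6 − (z₀ + w) = (6 − z₀) − w = 7 − w.
f(z) = 1/(7 − w) = (1/(7)) · 1/(1 − w/(7)) = Σ_{n≥0} w^n / (7)^(n+1).
So c_n = 1/(7)^(n+1):
  c_0 = 1/(7)^1 = 1/7.
  c_1 = 1/(7)^2 = 1/49.
The series is valid for |w/d| < 1, i.e. |z − z₀| < |d|.
Radius of convergence: R = |6 − z₀| = |7| = 7 (distance from z₀ to the singularity z = 6).

c_0 = 1/7, c_1 = 1/49; R = 7.


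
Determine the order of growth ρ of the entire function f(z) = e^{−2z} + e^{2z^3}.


Each summand is entire of order 1 and 3 respectively (as in the single-exponential case). The order of a sum is at most the max of the orders, so ρ ≤ 3. For the lower bound: on |z|=r choose arg z so that 2z^3 is real positive; then |e^{2z^3}| = e^{2r^3} while |e^{-2z}| ≤ e^{2r^1} = o(e^{2r^3}). So |f| ≥ e^{2r^3}(1 − o(1)) and ρ ≥ 3. Hence ρ = max(1, 3) = 3.
Therefore ρ = 3.

Order ρ = 3.


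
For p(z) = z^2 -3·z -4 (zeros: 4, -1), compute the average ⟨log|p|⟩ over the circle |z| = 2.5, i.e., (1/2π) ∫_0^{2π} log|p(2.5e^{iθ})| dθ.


Zeros: -1, 4; r = 2.5.
Inside |z| < r: -1. Outside (|z| ≥ r): 4.
p(0) = -4, so log|p(0)| = log(4) = 1.3863.
Apply Jensen: I(r) = log|p(0)| + Σ_k log(r/|z_k|), summed over zeros inside |z| < r.
  log(r/|z_k|) for z_k = -1: log(2.5/1) = 0.9163
  Outside zeros (4) contribute nothing to the Jensen sum.
Sum over inside zeros: 0.9163.
I(r) = log|p(0)| + (inside sum) = 1.3863 + 0.9163 = 2.3026.
Note: since some zeros are outside |z| ≤ r, the simplified n·log(r) form does NOT apply — only the inside zeros contribute.

I(r) ≈ 2.3026.


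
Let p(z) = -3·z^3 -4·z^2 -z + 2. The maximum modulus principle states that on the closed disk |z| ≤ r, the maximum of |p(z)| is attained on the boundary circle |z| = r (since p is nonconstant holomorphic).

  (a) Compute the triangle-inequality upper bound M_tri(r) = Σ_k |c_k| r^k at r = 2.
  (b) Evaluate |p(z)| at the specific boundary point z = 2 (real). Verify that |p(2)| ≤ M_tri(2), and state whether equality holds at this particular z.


Coefficients: c_0 = 2, c_1 = -1, c_2 = -4, c_3 = -3. Radius r = 2.
Part (a). Triangle bound: M_tri(r) = Σ_k |c_k| r^k
  = |2|·2^0 + |-1|·2^1 + |-4|·2^2 + |-3|·2^3
  = 2 + 2 + 16 + 24 = 44.
This bounds M(r) := max_{|z|=r} |p(z)| from above; equality holds iff all terms c_k z^k can be made to align in phase at a single z on |z|=r.
Part (b). At z = 2 (real, on the circle |z| = r):
  p(2) = (2)·2^0 + (-1)·2^1 + (-4)·2^2 + (-3)·2^3 = -40.
  |p(2)| = 40.
Check: |p(2)| = 40 ≤ 44 = M_tri(2). ✓ Equality does not hold at z = 2 (the coefficients have mixed signs, so the terms do not all align in phase there).

M_tri(2) = 44; |p(2)| = 40; equality at z=2: no.


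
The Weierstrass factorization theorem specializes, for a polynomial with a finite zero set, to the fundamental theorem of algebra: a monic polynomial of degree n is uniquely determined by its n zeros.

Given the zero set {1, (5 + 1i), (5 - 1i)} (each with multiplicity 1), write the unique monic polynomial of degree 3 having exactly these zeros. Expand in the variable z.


The polynomial is p(z) = ∏_{α ∈ S} (z − α), where S = {1, (5 + 1i), (5 - 1i)}.
Expanding the product yields: p(z) = z^3 -11·z^2 + 36·z -26.
Note conjugate pairs combine to real quadratics: (z − (5+1i))(z − (5−1i)) = z² − 10z + 26.
The resulting polynomial has degree 3 and real coefficients as required.

p(z) = z^3 -11·z^2 + 36·z -26.


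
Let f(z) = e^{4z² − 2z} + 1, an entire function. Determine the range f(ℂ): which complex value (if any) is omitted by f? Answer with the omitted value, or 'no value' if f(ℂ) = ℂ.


Little Picard bounds the complement of f(ℂ) to at most one point.
The exponent g(z) = 4z² − 2z is a nonconstant polynomial, hence surjective onto ℂ. So e^{g(z)} takes every value in {e^w : w ∈ ℂ} = ℂ ∖ {0}. Adding 1 shifts the range to ℂ ∖ {1}. f omits exactly 1.

Omitted value: 1.


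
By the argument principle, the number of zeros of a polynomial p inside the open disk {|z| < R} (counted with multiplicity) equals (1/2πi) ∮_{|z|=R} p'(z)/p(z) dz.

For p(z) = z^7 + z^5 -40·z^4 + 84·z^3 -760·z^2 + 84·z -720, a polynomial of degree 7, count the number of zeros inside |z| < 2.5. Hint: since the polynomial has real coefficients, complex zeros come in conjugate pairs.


The zeros of p are: 4, (-3 + 3i), (-3 - 3i), (0 + 1i), (0 - 1i), (1 + 3i), (1 - 3i).
Their magnitudes are: 4, 4.243, 4.243, 1, 1, 3.162, 3.162.
Zeros with |z| < R = 2.5: (0 + 1i), (0 - 1i).
Count = 2.
By the argument principle, (1/2πi) ∮_{|z|=R} p'(z)/p(z) dz equals exactly this count.

Number of zeros inside |z| < 2.5: 2.


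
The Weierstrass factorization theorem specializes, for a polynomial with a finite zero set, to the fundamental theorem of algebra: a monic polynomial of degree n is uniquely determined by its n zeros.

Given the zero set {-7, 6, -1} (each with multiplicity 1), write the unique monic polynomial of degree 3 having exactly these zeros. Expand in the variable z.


The polynomial is p(z) = ∏_{α ∈ S} (z − α), where S = {-7, 6, -1}.
Expanding the product yields: p(z) = z^3 + 2·z^2 -41·z -42.
The resulting polynomial has degree 3 and real coefficients as required.

p(z) = z^3 + 2·z^2 -41·z -42.


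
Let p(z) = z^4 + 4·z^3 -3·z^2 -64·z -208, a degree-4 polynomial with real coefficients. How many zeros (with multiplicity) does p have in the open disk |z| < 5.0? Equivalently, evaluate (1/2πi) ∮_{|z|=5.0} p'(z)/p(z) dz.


The zeros of p are: -4, 4, (-2 + 3i), (-2 - 3i).
Their magnitudes are: 4, 4, 3.606, 3.606.
Zeros with |z| < R = 5.0: -4, 4, (-2 + 3i), (-2 - 3i).
Count = 4.
By the argument principle, (1/2πi) ∮_{|z|=R} p'(z)/p(z) dz equals exactly this count.

Number of zeros inside |z| < 5.0: 4.


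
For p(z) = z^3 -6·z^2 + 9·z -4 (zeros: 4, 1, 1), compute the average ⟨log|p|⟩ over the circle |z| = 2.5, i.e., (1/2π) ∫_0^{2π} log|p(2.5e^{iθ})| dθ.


Zeros: 1, 1, 4; r = 2.5.
Inside |z| < r: 1, 1. Outside (|z| ≥ r): 4.
p(0) = -4, so log|p(0)| = log(4) = 1.3863.
Apply Jensen: I(r) = log|p(0)| + Σ_k log(r/|z_k|), summed over zeros inside |z| < r.
  log(r/|z_k|) for z_k = 1: log(2.5/1) = 0.9163
  log(r/|z_k|) for z_k = 1: log(2.5/1) = 0.9163
  Outside zeros (4) contribute nothing to the Jensen sum.
Sum over inside zeros: 1.8326.
I(r) = log|p(0)| + (inside sum) = 1.3863 + 1.8326 = 3.2189.
Note: since some zeros are outside |z| ≤ r, the simplified n·log(r) form does NOT apply — only the inside zeros contribute.

I(r) ≈ 3.2189.


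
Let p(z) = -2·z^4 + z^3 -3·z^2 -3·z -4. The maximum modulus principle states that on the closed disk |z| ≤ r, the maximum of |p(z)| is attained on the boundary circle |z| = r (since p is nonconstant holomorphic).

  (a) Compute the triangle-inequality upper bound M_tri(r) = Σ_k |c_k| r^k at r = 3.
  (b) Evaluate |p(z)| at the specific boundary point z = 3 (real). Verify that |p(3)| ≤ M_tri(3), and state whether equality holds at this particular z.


Coefficients: c_0 = -4, c_1 = -3, c_2 = -3, c_3 = 1, c_4 = -2. Radius r = 3.
Part (a). Triangle bound: M_tri(r) = Σ_k |c_k| r^k
  = |-4|·3^0 + |-3|·3^1 + |-3|·3^2 + |1|·3^3 + |-2|·3^4
  = 4 + 9 + 27 + 27 + 162 = 229.
This bounds M(r) := max_{|z|=r} |p(z)| from above; equality holds iff all terms c_k z^k can be made to align in phase at a single z on |z|=r.
Part (b). At z = 3 (real, on the circle |z| = r):
  p(3) = (-4)·3^0 + (-3)·3^1 + (-3)·3^2 + (1)·3^3 + (-2)·3^4 = -175.
  |p(3)| = 175.
Check: |p(3)| = 175 ≤ 229 = M_tri(3). ✓ Equality does not hold at z = 3 (the coefficients have mixed signs, so the terms do not all align in phase there).

M_tri(3) = 229; |p(3)| = 175; equality at z=3: no.


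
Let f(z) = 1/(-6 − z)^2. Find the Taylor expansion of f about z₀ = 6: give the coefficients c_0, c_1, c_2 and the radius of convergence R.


Let w = z − z₀, so z = z₀ + w.
Then -6 − z = -6 − (z₀ + w) = (-6 − z₀) − w = -12 − w.
f(z) = 1/(-12 − w)^2 = (1/(-12)^2) · (1 − w/(-12))^{−2}.
By the binomial series (1−u)^{−2} = Σ_{n≥0} C(n+1, 1) u^n for |u|<1, with u = w/(-12):
  c_n = C(n+1, 1) / (-12)^(n+2).
  c_0 = 1/(-12)^2 = 1/144.
  c_1 = 2/(-12)^3 = -1/864.
  c_2 = 3/(-12)^4 = 1/6912.
The series is valid for |w/d| < 1, i.e. |z − z₀| < |d|.
Radius of convergence: R = |-6 − z₀| = |-12| = 12 (distance from z₀ to the singularity z = -6).

c_0 = 1/144, c_1 = -1/864, c_2 = 1/6912; R = 12.


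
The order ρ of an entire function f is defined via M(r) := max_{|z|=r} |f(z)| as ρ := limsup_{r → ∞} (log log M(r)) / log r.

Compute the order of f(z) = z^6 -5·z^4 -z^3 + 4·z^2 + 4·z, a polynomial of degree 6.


|f(z)| ≤ Σ|c_k|·r^k = O(r^6) as r → ∞. Polynomial growth is O(e^{r^ε}) for every ε > 0 (since r^6/e^{r^ε} → 0), so ρ ≤ ε for all ε > 0, i.e. ρ = 0. Every nonconstant polynomial has order 0.
Therefore ρ = 0.

Order ρ = 0.


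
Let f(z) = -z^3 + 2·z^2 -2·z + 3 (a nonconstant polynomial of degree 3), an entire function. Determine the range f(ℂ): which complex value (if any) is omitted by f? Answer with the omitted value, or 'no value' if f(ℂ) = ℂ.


Little Picard bounds the complement of f(ℂ) to at most one point.
For every w ∈ ℂ, the equation p(z) − w = 0 is a nonconstant polynomial in z and hence has at least one root by the fundamental theorem of algebra. So p is surjective onto ℂ, omitting no value.

Omitted value: no value.


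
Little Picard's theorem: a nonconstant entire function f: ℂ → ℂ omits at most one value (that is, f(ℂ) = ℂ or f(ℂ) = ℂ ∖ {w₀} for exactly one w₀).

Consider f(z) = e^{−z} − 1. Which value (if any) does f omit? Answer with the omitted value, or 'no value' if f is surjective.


Little Picard bounds the complement of f(ℂ) to at most one point.
e^{−z} is never zero on ℂ, so 1·e^{−z} takes every value in ℂ ∖ {0}. Adding -1 shifts the range to ℂ ∖ {-1}. Thus f omits exactly the value -1.

Omitted value: -1.


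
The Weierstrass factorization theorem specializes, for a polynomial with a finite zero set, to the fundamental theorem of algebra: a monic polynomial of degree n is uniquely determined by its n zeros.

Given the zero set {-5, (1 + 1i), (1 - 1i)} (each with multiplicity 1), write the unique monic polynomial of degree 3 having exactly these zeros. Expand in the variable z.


The polynomial is p(z) = ∏_{α ∈ S} (z − α), where S = {-5, (1 + 1i), (1 - 1i)}.
Expanding the product yields: p(z) = z^3 + 3·z^2 -8·z + 10.
Note conjugate pairs combine to real quadratics: (z − (1+1i))(z − (1−1i)) = z² − 2z + 2.
The resulting polynomial has degree 3 and real coefficients as required.

p(z) = z^3 + 3·z^2 -8·z + 10.


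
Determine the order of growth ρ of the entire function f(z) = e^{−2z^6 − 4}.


|e^{−2z^6 − 4}| = e^{Re(-2·z^6) + -4} ≤ e^{2|z|^6 + -4} = e^{2r^6 + -4} on |z| = r, so ρ ≤ 6. Choosing z on |z|=r so that -2·z^6 is real positive (always possible by picking arg z appropriately) gives |f(z)| = e^{2r^6 + -4}, matching the bound. The additive constant -4 does not affect log log M(r) ~ 6·log r. Hence ρ = 6.
Therefore ρ = 6.

Order ρ = 6.


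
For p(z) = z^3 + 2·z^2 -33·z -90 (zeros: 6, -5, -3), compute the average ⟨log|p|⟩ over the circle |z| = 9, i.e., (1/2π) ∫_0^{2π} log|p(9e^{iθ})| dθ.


Zeros: -5, -3, 6; r = 9.
Inside |z| < r: -5, -3, 6. Outside (|z| ≥ r): ∅.
p(0) = -90, so log|p(0)| = log(90) = 4.4998.
Apply Jensen: I(r) = log|p(0)| + Σ_k log(r/|z_k|), summed over zeros inside |z| < r.
  log(r/|z_k|) for z_k = 6: log(9/6) = 0.4055
  log(r/|z_k|) for z_k = -5: log(9/5) = 0.5878
  log(r/|z_k|) for z_k = -3: log(9/3) = 1.0986
Sum over inside zeros: 2.0919.
I(r) = log|p(0)| + (inside sum) = 4.4998 + 2.0919 = 6.5917.
Closed form (all zeros inside, monic): I(r) = n·log(r) = 3·log(9) = 6.5917. ✓

I(r) ≈ 6.5917.


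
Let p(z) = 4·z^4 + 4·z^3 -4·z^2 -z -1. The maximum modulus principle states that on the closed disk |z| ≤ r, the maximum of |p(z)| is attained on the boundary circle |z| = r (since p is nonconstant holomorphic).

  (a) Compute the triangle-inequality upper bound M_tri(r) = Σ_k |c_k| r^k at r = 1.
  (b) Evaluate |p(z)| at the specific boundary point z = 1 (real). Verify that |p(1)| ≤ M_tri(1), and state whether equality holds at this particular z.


Coefficients: c_0 = -1, c_1 = -1, c_2 = -4, c_3 = 4, c_4 = 4. Radius r = 1.
Part (a). Triangle bound: M_tri(r) = Σ_k |c_k| r^k
  = |-1|·1^0 + |-1|·1^1 + |-4|·1^2 + |4|·1^3 + |4|·1^4
  = 1 + 1 + 4 + 4 + 4 = 14.
This bounds M(r) := max_{|z|=r} |p(z)| from above; equality holds iff all terms c_k z^k can be made to align in phase at a single z on |z|=r.
Part (b). At z = 1 (real, on the circle |z| = r):
  p(1) = (-1)·1^0 + (-1)·1^1 + (-4)·1^2 + (4)·1^3 + (4)·1^4 = 2.
  |p(1)| = 2.
Check: |p(1)| = 2 ≤ 14 = M_tri(1). ✓ Equality does not hold at z = 1 (the coefficients have mixed signs, so the terms do not all align in phase there).

M_tri(1) = 14; |p(1)| = 2; equality at z=1: no.


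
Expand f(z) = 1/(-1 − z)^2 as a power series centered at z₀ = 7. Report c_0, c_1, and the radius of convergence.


Let w = z − z₀, so z = z₀ + w.
Then -1 − z = -1 − (z₀ + w) = (-1 − z₀) − w = -8 − w.
f(z) = 1/(-8 − w)^2 = (1/(-8)^2) · (1 − w/(-8))^{−2}.
By the binomial series (1−u)^{−2} = Σ_{n≥0} C(n+1, 1) u^n for |u|<1, with u = w/(-8):
  c_n = C(n+1, 1) / (-8)^(n+2).
  c_0 = 1/(-8)^2 = 1/64.
  c_1 = 2/(-8)^3 = -1/256.
The series is valid for |w/d| < 1, i.e. |z − z₀| < |d|.
Radius of convergence: R = |-1 − z₀| = |-8| = 8 (distance from z₀ to the singularity z = -1).

c_0 = 1/64, c_1 = -1/256; R = 8.


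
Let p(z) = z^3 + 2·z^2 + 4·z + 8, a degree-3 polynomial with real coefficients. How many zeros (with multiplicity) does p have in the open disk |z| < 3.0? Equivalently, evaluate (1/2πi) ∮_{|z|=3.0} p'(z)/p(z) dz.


The zeros of p are: -2, (0 + 2i), (0 - 2i).
Their magnitudes are: 2, 2, 2.
Zeros with |z| < R = 3.0: -2, (0 + 2i), (0 - 2i).
Count = 3.
By the argument principle, (1/2πi) ∮_{|z|=R} p'(z)/p(z) dz equals exactly this count.

Number of zeros inside |z| < 3.0: 3.


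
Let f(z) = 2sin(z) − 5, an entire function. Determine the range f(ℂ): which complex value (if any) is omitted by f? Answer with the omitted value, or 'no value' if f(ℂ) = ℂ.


Little Picard bounds the complement of f(ℂ) to at most one point.
sin is entire and surjective onto ℂ: for every w ∈ ℂ, sin(ζ) = w has a solution ζ ∈ ℂ (e.g., via the complex inverse arcsin). With ζ = z this gives z = ζ/(1). Then 2·sin(z) takes every value in 2·ℂ = ℂ, and adding -5 is a bijection of ℂ. So f is surjective and omits no value. (Note: only on the real line is sin bounded by [−1, 1].)

Omitted value: no value.


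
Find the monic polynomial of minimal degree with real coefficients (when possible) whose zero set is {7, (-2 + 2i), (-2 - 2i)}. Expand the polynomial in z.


The polynomial is p(z) = ∏_{α ∈ S} (z − α), where S = {7, (-2 + 2i), (-2 - 2i)}.
Expanding the product yields: p(z) = z^3 -3·z^2 -20·z -56.
Note conjugate pairs combine to real quadratics: (z − (-2+2i))(z − (-2−2i)) = z² + 4z + 8.
The resulting polynomial has degree 3 and real coefficients as required.

p(z) = z^3 -3·z^2 -20·z -56.


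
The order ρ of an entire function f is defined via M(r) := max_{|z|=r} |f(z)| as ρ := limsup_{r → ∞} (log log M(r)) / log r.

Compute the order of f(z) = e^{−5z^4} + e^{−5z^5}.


Each summand is entire of order 4 and 5 respectively (as in the single-exponential case). The order of a sum is at most the max of the orders, so ρ ≤ 5. For the lower bound: on |z|=r choose arg z so that -5z^5 is real positive; then |e^{-5z^5}| = e^{5r^5} while |e^{-5z^4}| ≤ e^{5r^4} = o(e^{5r^5}). So |f| ≥ e^{5r^5}(1 − o(1)) and ρ ≥ 5. Hence ρ = max(4, 5) = 5.
Therefore ρ = 5.

Order ρ = 5.


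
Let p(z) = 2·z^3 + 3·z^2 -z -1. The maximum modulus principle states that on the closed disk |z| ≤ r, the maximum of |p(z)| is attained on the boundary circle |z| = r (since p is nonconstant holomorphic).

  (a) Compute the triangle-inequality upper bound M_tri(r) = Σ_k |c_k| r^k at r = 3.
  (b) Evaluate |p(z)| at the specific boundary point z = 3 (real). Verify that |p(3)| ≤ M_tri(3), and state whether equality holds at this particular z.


Coefficients: c_0 = -1, c_1 = -1, c_2 = 3, c_3 = 2. Radius r = 3.
Part (a). Triangle bound: M_tri(r) = Σ_k |c_k| r^k
  = |-1|·3^0 + |-1|·3^1 + |3|·3^2 + |2|·3^3
  = 1 + 3 + 27 + 54 = 85.
This bounds M(r) := max_{|z|=r} |p(z)| from above; equality holds iff all terms c_k z^k can be made to align in phase at a single z on |z|=r.
Part (b). At z = 3 (real, on the circle |z| = r):
  p(3) = (-1)·3^0 + (-1)·3^1 + (3)·3^2 + (2)·3^3 = 77.
  |p(3)| = 77.
Check: |p(3)| = 77 ≤ 85 = M_tri(3). ✓ Equality does not hold at z = 3 (the coefficients have mixed signs, so the terms do not all align in phase there).

M_tri(3) = 85; |p(3)| = 77; equality at z=3: no.


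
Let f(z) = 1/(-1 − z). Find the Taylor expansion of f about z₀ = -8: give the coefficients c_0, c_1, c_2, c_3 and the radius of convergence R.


Let w = z − z₀, so z = z₀ + w.
Then -1 − z = -1 − (z₀ + w) = (-1 − z₀) − w = 7 − w.
f(z) = 1/(7 − w) = (1/(7)) · 1/(1 − w/(7)) = Σ_{n≥0} w^n / (7)^(n+1).
So c_n = 1/(7)^(n+1):
  c_0 = 1/(7)^1 = 1/7.
  c_1 = 1/(7)^2 = 1/49.
  c_2 = 1/(7)^3 = 1/343.
  c_3 = 1/(7)^4 = 1/2401.
The series is valid for |w/d| < 1, i.e. |z − z₀| < |d|.
Radius of convergence: R = |-1 − z₀| = |7| = 7 (distance from z₀ to the singularity z = -1).

c_0 = 1/7, c_1 = 1/49, c_2 = 1/343, c_3 = 1/2401; R = 7.


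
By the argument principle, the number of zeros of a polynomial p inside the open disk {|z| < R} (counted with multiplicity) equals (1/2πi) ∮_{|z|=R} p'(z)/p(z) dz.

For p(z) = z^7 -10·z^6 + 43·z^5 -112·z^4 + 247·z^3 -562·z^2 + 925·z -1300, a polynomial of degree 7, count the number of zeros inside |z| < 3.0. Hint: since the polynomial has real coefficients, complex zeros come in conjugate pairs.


The zeros of p are: (-1 + 2i), (-1 - 2i), 4, (3 + 2i), (3 - 2i), (1 + 2i), (1 - 2i).
Their magnitudes are: 2.236, 2.236, 4, 3.606, 3.606, 2.236, 2.236.
Zeros with |z| < R = 3.0: (-1 + 2i), (-1 - 2i), (1 + 2i), (1 - 2i).
Count = 4.
By the argument principle, (1/2πi) ∮_{|z|=R} p'(z)/p(z) dz equals exactly this count.

Number of zeros inside |z| < 3.0: 4.


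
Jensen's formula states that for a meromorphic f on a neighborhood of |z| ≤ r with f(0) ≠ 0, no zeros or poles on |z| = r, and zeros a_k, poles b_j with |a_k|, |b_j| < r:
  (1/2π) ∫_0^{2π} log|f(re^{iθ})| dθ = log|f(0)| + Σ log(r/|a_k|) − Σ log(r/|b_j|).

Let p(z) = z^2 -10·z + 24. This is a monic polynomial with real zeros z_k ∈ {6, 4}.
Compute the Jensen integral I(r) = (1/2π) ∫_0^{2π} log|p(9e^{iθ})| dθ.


Zeros: 4, 6; r = 9.
Inside |z| < r: 4, 6. Outside (|z| ≥ r): ∅.
p(0) = 24, so log|p(0)| = log(24) = 3.1781.
Apply Jensen: I(r) = log|p(0)| + Σ_k log(r/|z_k|), summed over zeros inside |z| < r.
  log(r/|z_k|) for z_k = 6: log(9/6) = 0.4055
  log(r/|z_k|) for z_k = 4: log(9/4) = 0.8109
Sum over inside zeros: 1.2164.
I(r) = log|p(0)| + (inside sum) = 3.1781 + 1.2164 = 4.3944.
Closed form (all zeros inside, monic): I(r) = n·log(r) = 2·log(9) = 4.3944. ✓

I(r) ≈ 4.3944.


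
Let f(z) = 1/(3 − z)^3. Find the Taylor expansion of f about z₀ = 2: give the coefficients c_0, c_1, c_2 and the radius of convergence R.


Let w = z − z₀, so z = z₀ + w.
Then 3 − z = 3 − (z₀ + w) = (3 − z₀) − w = 1 − w.
f(z) = 1/(1 − w)^3 = (1/(1)^3) · (1 − w/(1))^{−3}.
By the binomial series (1−u)^{−3} = Σ_{n≥0} C(n+2, 2) u^n for |u|<1, with u = w/(1):
  c_n = C(n+2, 2) / (1)^(n+3).
  c_0 = 1/(1)^3 = 1.
  c_1 = 3/(1)^4 = 3.
  c_2 = 6/(1)^5 = 6.
The series is valid for |w/d| < 1, i.e. |z − z₀| < |d|.
Radius of convergence: R = |3 − z₀| = |1| = 1 (distance from z₀ to the singularity z = 3).

c_0 = 1, c_1 = 3, c_2 = 6; R = 1.


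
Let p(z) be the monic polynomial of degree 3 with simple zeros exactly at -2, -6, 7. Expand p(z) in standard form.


The polynomial is p(z) = ∏_{α ∈ S} (z − α), where S = {-2, -6, 7}.
Expanding the product yields: p(z) = z^3 + z^2 -44·z -84.
The resulting polynomial has degree 3 and real coefficients as required.

p(z) = z^3 + z^2 -44·z -84.


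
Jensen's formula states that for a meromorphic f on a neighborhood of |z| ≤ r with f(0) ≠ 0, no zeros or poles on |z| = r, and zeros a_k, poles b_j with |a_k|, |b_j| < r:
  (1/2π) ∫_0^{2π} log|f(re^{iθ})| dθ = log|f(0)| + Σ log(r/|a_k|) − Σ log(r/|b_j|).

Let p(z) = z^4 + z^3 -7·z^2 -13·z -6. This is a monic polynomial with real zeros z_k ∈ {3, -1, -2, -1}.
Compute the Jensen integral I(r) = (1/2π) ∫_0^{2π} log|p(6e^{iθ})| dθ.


Zeros: -2, -1, -1, 3; r = 6.
Inside |z| < r: -2, -1, -1, 3. Outside (|z| ≥ r): ∅.
p(0) = -6, so log|p(0)| = log(6) = 1.7918.
Apply Jensen: I(r) = log|p(0)| + Σ_k log(r/|z_k|), summed over zeros inside |z| < r.
  log(r/|z_k|) for z_k = 3: log(6/3) = 0.6931
  log(r/|z_k|) for z_k = -1: log(6/1) = 1.7918
  log(r/|z_k|) for z_k = -2: log(6/2) = 1.0986
  log(r/|z_k|) for z_k = -1: log(6/1) = 1.7918
Sum over inside zeros: 5.3753.
I(r) = log|p(0)| + (inside sum) = 1.7918 + 5.3753 = 7.1670.
Closed form (all zeros inside, monic): I(r) = n·log(r) = 4·log(6) = 7.1670. ✓

I(r) ≈ 7.1670.


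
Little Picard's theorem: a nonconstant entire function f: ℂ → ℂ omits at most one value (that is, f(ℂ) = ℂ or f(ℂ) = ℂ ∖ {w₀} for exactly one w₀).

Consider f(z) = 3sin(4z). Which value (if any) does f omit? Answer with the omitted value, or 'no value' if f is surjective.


Little Picard bounds the complement of f(ℂ) to at most one point.
sin is entire and surjective onto ℂ: for every w ∈ ℂ, sin(ζ) = w has a solution ζ ∈ ℂ (e.g., via the complex inverse arcsin). With ζ = 4z this gives z = ζ/(4). Then 3·sin(4z) takes every value in 3·ℂ = ℂ, and adding 0 is a bijection of ℂ. So f is surjective and omits no value. (Note: only on the real line is sin bounded by [−1, 1].)

Omitted value: no value.
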